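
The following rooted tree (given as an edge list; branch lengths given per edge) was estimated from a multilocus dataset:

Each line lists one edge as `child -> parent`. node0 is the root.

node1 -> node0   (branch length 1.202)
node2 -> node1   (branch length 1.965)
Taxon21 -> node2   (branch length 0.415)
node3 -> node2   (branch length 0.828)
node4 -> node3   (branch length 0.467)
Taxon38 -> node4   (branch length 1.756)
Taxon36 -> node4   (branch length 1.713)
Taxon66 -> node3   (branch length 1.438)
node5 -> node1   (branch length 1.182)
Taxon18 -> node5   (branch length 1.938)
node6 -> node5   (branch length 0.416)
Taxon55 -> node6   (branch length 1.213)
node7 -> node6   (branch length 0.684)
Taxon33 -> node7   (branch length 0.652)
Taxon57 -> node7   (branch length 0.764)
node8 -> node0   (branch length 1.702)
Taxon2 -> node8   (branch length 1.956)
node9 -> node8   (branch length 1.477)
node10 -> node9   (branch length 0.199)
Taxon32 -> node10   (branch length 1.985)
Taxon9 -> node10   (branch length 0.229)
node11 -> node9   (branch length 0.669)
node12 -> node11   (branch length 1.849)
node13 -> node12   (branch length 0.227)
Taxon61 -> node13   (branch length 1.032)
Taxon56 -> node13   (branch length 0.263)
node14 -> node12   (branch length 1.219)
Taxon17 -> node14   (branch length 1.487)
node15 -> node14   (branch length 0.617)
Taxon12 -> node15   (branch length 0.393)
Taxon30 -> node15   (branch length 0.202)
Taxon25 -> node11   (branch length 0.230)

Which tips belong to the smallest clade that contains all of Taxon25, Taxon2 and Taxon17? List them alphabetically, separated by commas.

Taxon12, Taxon17, Taxon2, Taxon25, Taxon30, Taxon32, Taxon56, Taxon61, Taxon9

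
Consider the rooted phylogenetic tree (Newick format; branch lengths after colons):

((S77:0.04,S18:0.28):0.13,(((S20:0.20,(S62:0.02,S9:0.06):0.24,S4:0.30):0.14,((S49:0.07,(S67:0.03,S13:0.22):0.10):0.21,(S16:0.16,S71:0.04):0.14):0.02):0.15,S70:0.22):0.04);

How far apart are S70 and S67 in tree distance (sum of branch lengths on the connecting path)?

The path runs S70 → … → MRCA → … → S67; the MRCA is the node subtending (((S20,(S62,S9),S4),((S49,(S67,S13)),(S16,S71))),S70).
Branch lengths along that path: 0.22 + 0.15 + 0.02 + 0.21 + 0.10 + 0.03 = 0.73.

0.73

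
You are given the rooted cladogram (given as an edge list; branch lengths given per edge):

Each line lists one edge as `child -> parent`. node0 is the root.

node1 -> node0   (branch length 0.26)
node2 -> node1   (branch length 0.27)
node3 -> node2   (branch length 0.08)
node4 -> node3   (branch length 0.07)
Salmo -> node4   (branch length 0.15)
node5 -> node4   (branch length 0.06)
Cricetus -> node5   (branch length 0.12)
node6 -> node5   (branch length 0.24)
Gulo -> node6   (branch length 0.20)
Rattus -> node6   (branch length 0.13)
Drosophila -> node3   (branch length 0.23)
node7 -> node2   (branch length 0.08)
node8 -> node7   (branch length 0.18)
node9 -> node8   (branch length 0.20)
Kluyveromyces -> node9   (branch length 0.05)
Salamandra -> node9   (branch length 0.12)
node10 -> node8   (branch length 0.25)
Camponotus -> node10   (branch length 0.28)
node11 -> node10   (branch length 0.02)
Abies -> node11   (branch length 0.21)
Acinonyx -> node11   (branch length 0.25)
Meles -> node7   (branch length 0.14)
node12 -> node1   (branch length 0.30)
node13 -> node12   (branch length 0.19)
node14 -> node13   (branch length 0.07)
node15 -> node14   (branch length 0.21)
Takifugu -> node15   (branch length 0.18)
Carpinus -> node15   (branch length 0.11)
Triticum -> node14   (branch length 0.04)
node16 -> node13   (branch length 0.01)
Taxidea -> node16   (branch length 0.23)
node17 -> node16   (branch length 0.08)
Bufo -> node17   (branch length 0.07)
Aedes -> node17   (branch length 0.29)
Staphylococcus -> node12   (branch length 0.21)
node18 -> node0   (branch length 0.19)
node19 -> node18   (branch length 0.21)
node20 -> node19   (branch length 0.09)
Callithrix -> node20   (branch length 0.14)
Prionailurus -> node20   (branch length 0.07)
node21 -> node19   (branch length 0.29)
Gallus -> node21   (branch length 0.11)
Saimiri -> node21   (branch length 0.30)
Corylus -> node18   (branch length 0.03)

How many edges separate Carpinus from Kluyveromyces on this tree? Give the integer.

10

The MRCA of Carpinus and Kluyveromyces is the node subtending ((((Salmo,(Cricetus,(Gulo,Rattus))),Drosophila),(((Kluyveromyces,Salamandra),(Camponotus,(Abies,Acinonyx))),Meles)),((((Takifugu,Carpinus),Triticum),(Taxidea,(Bufo,Aedes))),Staphylococcus)).
From Carpinus up to that node: 5 branches. From Kluyveromyces up to the same node: 5 branches. Total: 5 + 5 = 10.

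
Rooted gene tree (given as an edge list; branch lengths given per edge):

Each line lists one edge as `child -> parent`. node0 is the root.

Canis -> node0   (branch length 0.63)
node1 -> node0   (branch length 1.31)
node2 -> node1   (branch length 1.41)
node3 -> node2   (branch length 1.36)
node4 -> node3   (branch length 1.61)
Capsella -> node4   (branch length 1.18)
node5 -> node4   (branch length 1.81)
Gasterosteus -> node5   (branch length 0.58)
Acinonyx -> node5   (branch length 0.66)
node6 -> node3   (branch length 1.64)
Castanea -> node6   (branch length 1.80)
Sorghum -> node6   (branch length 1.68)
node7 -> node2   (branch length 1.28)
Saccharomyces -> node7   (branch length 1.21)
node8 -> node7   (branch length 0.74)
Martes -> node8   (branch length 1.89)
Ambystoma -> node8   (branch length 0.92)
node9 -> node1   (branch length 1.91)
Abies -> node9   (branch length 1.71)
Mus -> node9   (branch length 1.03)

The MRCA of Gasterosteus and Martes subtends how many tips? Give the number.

The MRCA of Gasterosteus and Martes is the node subtending (((Capsella,(Gasterosteus,Acinonyx)),(Castanea,Sorghum)),(Saccharomyces,(Martes,Ambystoma))).
That clade contains 8 terminal taxa: Acinonyx, Ambystoma, Capsella, Castanea, Gasterosteus, Martes, Saccharomyces, Sorghum.

8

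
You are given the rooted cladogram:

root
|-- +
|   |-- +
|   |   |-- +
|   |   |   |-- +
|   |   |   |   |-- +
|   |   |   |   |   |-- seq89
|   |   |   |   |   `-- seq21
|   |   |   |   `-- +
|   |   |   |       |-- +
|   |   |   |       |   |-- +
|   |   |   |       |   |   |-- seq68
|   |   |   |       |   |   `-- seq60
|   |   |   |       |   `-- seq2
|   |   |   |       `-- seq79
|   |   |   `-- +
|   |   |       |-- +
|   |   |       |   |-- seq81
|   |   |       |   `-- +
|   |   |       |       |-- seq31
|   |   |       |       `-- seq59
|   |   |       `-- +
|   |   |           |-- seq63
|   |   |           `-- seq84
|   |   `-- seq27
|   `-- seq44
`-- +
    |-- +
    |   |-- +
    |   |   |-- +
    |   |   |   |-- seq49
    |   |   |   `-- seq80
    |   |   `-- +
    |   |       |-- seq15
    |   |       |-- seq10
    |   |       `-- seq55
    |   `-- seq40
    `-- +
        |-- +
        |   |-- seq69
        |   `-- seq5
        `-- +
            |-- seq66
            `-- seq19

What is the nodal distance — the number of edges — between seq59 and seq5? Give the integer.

11

The MRCA of seq59 and seq5 is the root of the tree.
From seq59 up to that node: 7 branches. From seq5 up to the same node: 4 branches. Total: 7 + 4 = 11.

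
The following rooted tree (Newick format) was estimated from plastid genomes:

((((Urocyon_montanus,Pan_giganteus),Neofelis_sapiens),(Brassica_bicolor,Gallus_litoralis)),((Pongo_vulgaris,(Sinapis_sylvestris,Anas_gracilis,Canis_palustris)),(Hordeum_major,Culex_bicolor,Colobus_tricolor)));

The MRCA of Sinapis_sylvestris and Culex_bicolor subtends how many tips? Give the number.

The MRCA of Sinapis_sylvestris and Culex_bicolor is the node subtending ((Pongo_vulgaris,(Sinapis_sylvestris,Anas_gracilis,Canis_palustris)),(Hordeum_major,Culex_bicolor,Colobus_tricolor)).
That clade contains 7 terminal taxa: Anas_gracilis, Canis_palustris, Colobus_tricolor, Culex_bicolor, Hordeum_major, Pongo_vulgaris, Sinapis_sylvestris.

7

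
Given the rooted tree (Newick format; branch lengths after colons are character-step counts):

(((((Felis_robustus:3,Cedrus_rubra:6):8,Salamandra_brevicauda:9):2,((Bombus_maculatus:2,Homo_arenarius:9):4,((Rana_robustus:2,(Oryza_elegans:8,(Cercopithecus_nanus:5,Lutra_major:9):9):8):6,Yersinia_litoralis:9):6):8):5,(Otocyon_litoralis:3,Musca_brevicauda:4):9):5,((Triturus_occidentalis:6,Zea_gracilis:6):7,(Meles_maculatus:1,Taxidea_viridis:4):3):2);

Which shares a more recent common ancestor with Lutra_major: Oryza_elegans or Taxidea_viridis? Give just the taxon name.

Oryza_elegans

The MRCA of Lutra_major and Oryza_elegans subtends (Oryza_elegans,(Cercopithecus_nanus,Lutra_major)) (3 taxa).
The MRCA of Lutra_major and Taxidea_viridis is the root, subtending the entire tree (16 taxa).
The first is nested inside the second, so Lutra_major shares a more recent common ancestor with Oryza_elegans.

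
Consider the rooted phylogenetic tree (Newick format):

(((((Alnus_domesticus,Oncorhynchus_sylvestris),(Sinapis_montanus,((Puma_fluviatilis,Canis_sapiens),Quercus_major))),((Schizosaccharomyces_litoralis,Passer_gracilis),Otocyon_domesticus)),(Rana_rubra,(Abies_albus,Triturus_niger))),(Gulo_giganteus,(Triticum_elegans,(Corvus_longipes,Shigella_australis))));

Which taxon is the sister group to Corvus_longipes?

Shigella_australis

Corvus_longipes attaches to the tree at the node subtending (Corvus_longipes,Shigella_australis).
The other lineage descending from that same node — the sister group — is the single tip Shigella_australis.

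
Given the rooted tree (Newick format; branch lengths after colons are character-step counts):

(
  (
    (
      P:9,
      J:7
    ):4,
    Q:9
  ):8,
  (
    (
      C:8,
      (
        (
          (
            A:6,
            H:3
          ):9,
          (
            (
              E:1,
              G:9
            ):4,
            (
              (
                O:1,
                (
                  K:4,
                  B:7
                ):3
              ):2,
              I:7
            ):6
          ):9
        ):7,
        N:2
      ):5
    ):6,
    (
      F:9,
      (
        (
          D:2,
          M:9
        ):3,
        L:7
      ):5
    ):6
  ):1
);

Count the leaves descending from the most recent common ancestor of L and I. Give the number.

The MRCA of L and I is the node subtending ((C,(((A,H),((E,G),((O,(K,B)),I))),N)),(F,((D,M),L))).
That clade contains 14 terminal taxa: A, B, C, D, E, F, G, H, I, K, L, M, N, O.

14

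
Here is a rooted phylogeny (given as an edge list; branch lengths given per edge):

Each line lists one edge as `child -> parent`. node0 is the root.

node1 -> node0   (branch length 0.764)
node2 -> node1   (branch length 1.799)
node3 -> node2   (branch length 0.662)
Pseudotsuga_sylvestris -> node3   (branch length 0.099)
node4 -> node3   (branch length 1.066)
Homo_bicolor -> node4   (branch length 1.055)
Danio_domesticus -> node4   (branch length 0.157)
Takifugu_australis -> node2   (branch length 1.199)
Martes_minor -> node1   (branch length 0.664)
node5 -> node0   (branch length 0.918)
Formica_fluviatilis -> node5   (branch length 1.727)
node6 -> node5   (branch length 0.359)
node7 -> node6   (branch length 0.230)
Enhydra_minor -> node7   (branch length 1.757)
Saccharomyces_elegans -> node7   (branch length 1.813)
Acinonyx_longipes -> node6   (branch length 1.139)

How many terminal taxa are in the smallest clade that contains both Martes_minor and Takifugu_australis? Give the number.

5

The MRCA of Martes_minor and Takifugu_australis is the node subtending (((Pseudotsuga_sylvestris,(Homo_bicolor,Danio_domesticus)),Takifugu_australis),Martes_minor).
That clade contains 5 terminal taxa: Danio_domesticus, Homo_bicolor, Martes_minor, Pseudotsuga_sylvestris, Takifugu_australis.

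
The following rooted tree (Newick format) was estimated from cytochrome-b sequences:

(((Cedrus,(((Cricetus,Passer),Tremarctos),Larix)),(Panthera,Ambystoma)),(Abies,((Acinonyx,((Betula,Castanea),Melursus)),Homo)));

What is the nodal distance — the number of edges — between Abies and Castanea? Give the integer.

The MRCA of Abies and Castanea is the node subtending (Abies,((Acinonyx,((Betula,Castanea),Melursus)),Homo)).
From Abies up to that node: 1 branch. From Castanea up to the same node: 5 branches. Total: 1 + 5 = 6.

6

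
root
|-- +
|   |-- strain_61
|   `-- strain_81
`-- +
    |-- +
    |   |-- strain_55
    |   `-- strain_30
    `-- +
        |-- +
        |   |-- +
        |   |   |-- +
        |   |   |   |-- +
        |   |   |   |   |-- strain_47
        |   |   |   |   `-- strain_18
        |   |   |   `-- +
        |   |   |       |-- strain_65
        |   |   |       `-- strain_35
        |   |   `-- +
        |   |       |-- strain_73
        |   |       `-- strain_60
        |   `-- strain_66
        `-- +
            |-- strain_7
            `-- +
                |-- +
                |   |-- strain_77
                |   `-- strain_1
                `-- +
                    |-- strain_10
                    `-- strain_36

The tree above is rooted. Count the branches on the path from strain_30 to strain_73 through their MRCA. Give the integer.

The MRCA of strain_30 and strain_73 is the node subtending ((strain_55,strain_30),(((((strain_47,strain_18),(strain_65,strain_35)),(strain_73,strain_60)),strain_66),(strain_7,((strain_77,strain_1),(strain_10,strain_36))))).
From strain_30 up to that node: 2 branches. From strain_73 up to the same node: 5 branches. Total: 2 + 5 = 7.

7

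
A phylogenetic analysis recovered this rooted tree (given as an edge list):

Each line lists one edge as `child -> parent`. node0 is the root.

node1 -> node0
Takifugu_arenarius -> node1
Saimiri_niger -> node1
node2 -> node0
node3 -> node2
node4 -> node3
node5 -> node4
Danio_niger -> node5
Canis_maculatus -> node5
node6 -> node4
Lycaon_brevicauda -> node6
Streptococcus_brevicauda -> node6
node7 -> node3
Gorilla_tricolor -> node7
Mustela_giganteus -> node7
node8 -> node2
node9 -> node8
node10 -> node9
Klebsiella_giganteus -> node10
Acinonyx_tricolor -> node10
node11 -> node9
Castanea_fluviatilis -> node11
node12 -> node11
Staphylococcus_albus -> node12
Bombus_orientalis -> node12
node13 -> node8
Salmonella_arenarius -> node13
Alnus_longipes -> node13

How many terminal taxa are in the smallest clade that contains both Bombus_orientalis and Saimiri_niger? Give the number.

15

The MRCA of Bombus_orientalis and Saimiri_niger is the root, so the clade is the entire tree.
That clade contains 15 terminal taxa: Acinonyx_tricolor, Alnus_longipes, Bombus_orientalis, Canis_maculatus, Castanea_fluviatilis, Danio_niger, Gorilla_tricolor, Klebsiella_giganteus, Lycaon_brevicauda, Mustela_giganteus, Saimiri_niger, Salmonella_arenarius, Staphylococcus_albus, Streptococcus_brevicauda, Takifugu_arenarius.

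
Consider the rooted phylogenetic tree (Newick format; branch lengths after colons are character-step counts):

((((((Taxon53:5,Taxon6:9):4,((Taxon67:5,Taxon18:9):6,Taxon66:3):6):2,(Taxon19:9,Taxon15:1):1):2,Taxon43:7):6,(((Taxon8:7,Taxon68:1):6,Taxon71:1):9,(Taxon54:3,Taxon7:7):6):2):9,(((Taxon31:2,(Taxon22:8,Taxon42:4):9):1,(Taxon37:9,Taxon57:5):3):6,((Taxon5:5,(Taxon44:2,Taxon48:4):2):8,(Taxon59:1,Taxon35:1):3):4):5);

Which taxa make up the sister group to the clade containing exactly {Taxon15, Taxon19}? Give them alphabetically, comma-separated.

Taxon18, Taxon53, Taxon6, Taxon66, Taxon67

The clade containing exactly {Taxon15, Taxon19} attaches to the tree at the node subtending (((Taxon53,Taxon6),((Taxon67,Taxon18),Taxon66)),(Taxon19,Taxon15)).
The other lineage descending from that same node — the sister group — is ((Taxon53,Taxon6),((Taxon67,Taxon18),Taxon66)); its 5 tips in alphabetical order are the answer.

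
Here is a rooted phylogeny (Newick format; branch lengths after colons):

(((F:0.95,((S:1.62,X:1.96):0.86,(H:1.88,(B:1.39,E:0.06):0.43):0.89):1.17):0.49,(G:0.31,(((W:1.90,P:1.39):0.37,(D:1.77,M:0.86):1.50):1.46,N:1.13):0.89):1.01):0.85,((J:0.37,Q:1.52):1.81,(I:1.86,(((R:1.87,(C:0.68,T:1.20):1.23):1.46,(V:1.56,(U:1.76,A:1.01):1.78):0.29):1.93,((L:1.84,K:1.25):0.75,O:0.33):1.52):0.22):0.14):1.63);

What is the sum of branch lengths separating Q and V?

The path runs Q → … → MRCA → … → V; the MRCA is the node subtending ((J,Q),(I,(((R,(C,T)),(V,(U,A))),((L,K),O)))).
Branch lengths along that path: 1.52 + 1.81 + 0.14 + 0.22 + 1.93 + 0.29 + 1.56 = 7.47.

7.47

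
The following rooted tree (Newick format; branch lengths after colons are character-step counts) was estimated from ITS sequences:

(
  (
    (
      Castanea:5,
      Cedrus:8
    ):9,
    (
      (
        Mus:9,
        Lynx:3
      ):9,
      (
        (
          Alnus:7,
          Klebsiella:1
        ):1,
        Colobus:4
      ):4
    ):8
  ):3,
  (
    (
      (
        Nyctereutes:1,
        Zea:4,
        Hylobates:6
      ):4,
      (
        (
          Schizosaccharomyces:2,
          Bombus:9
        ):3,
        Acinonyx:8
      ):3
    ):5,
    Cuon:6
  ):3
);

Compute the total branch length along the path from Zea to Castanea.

33

The path runs Zea → … → MRCA → … → Castanea; the MRCA is the root of the tree.
Branch lengths along that path: 4 + 4 + 5 + 3 + 3 + 9 + 5 = 33.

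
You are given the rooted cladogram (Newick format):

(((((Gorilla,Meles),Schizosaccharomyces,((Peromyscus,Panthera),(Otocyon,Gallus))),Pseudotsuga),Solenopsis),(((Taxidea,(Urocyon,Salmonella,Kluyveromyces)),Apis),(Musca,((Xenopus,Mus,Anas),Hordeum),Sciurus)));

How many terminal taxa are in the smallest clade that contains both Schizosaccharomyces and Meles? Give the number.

7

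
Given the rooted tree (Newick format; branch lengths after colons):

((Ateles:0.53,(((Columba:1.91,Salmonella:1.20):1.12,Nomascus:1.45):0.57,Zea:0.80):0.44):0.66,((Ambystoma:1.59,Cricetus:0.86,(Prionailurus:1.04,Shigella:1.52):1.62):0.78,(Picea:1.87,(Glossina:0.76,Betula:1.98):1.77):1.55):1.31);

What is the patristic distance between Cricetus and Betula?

6.94

The path runs Cricetus → … → MRCA → … → Betula; the MRCA is the node subtending ((Ambystoma,Cricetus,(Prionailurus,Shigella)),(Picea,(Glossina,Betula))).
Branch lengths along that path: 0.86 + 0.78 + 1.55 + 1.77 + 1.98 = 6.94.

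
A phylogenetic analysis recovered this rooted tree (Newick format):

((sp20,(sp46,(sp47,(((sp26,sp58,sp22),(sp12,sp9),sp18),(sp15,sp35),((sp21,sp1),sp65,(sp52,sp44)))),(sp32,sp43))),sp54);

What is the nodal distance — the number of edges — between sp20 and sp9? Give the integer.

7

The MRCA of sp20 and sp9 is the node subtending (sp20,(sp46,(sp47,(((sp26,sp58,sp22),(sp12,sp9),sp18),(sp15,sp35),((sp21,sp1),sp65,(sp52,sp44)))),(sp32,sp43))).
From sp20 up to that node: 1 branch. From sp9 up to the same node: 6 branches. Total: 1 + 6 = 7.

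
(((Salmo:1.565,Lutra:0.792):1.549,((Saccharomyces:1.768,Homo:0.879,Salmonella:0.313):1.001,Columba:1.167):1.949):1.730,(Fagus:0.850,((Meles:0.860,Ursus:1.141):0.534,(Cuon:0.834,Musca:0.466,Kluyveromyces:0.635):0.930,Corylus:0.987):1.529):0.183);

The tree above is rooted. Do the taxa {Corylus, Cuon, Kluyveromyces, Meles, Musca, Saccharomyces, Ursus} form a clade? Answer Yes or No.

The MRCA of the listed taxa is the root, so the smallest clade containing them is the whole tree.
That clade also contains Columba, Fagus, Homo, Lutra, Salmo, Salmonella, which are not in the proposed group, so the group is not monophyletic.

No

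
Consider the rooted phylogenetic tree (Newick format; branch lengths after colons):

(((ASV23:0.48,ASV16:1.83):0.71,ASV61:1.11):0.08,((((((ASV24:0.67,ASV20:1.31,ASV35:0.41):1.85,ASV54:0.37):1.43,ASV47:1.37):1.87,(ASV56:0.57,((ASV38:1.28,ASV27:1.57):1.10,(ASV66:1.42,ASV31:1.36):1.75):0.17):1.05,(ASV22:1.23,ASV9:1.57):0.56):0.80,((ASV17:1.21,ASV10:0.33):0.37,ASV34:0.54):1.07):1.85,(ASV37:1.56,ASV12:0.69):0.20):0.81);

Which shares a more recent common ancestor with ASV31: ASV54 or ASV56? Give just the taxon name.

The MRCA of ASV31 and ASV56 subtends (ASV56,((ASV38,ASV27),(ASV66,ASV31))) (5 taxa).
The MRCA of ASV31 and ASV54 subtends ((((ASV24,ASV20,ASV35),ASV54),ASV47),(ASV56,((ASV38,ASV27),(ASV66,ASV31))),(ASV22,ASV9)) (12 taxa).
The first is nested inside the second, so ASV31 shares a more recent common ancestor with ASV56.

ASV56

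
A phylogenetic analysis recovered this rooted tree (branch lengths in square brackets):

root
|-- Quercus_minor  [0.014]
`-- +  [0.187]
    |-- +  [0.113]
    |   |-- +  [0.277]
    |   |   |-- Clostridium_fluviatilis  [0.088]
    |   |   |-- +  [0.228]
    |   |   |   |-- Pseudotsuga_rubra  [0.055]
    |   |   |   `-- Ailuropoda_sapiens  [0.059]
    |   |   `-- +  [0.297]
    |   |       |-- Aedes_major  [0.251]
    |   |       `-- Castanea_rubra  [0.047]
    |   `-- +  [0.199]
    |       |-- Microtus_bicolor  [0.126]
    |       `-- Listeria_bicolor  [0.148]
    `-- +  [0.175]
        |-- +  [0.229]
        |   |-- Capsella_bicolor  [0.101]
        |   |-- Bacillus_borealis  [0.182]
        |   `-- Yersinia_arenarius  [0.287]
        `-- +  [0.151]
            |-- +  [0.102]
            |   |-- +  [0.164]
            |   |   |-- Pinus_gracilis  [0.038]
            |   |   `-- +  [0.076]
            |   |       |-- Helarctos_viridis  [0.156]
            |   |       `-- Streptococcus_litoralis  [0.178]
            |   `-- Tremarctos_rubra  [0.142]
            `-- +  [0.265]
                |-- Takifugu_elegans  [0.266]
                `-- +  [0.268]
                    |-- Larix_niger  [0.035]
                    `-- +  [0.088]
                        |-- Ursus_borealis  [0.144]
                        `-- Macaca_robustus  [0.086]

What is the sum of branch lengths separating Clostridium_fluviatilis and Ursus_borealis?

1.569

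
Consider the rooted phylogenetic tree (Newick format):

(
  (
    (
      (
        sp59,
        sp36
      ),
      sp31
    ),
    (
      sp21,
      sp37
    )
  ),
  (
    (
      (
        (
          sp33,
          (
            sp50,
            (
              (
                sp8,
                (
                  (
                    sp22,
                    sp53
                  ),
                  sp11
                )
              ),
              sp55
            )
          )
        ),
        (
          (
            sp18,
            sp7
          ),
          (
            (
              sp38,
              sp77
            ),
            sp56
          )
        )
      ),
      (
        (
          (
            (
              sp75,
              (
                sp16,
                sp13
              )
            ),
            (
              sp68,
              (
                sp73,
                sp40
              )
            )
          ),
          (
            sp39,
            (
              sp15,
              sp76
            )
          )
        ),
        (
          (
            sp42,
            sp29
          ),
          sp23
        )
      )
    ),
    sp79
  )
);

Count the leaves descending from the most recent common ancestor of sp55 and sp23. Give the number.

The MRCA of sp55 and sp23 is the node subtending (((sp33,(sp50,((sp8,((sp22,sp53),sp11)),sp55))),((sp18,sp7),((sp38,sp77),sp56))),((((sp75,(sp16,sp13)),(sp68,(sp73,sp40))),(sp39,(sp15,sp76))),((sp42,sp29),sp23))).
That clade contains 24 terminal taxa: sp11, sp13, sp15, sp16, sp18, sp22, sp23, sp29, sp33, sp38, sp39, sp40, sp42, sp50, sp53, sp55, sp56, sp68, sp7, sp73, sp75, sp76, sp77, sp8.

24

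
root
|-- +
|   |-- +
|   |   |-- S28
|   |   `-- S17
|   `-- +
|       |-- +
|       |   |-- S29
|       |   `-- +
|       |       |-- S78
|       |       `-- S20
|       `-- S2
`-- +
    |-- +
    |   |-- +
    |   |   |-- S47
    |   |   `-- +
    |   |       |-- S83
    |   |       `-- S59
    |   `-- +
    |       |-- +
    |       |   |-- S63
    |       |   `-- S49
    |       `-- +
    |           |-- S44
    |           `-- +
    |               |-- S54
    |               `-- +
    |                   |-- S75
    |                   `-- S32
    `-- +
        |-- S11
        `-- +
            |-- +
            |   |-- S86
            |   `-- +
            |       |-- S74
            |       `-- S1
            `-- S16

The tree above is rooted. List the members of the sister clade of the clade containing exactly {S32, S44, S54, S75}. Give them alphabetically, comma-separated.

S49, S63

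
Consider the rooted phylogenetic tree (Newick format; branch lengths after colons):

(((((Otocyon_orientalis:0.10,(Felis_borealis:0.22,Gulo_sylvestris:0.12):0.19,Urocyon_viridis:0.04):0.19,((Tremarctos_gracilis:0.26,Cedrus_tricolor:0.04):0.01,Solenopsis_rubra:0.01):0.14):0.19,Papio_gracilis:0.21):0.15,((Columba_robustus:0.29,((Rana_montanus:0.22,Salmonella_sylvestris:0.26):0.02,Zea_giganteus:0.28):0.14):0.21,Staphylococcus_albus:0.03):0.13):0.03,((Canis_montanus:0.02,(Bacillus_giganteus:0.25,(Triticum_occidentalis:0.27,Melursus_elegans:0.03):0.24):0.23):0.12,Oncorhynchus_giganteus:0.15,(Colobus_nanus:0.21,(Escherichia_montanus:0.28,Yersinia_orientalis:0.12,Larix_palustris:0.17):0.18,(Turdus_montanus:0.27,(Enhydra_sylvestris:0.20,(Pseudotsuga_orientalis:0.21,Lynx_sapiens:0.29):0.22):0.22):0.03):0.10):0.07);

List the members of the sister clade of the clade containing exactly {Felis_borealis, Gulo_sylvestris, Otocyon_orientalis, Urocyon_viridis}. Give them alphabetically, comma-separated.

The clade containing exactly {Felis_borealis, Gulo_sylvestris, Otocyon_orientalis, Urocyon_viridis} attaches to the tree at the node subtending ((Otocyon_orientalis,(Felis_borealis,Gulo_sylvestris),Urocyon_viridis),((Tremarctos_gracilis,Cedrus_tricolor),Solenopsis_rubra)).
The other lineage descending from that same node — the sister group — is ((Tremarctos_gracilis,Cedrus_tricolor),Solenopsis_rubra); its 3 tips in alphabetical order are the answer.

Cedrus_tricolor, Solenopsis_rubra, Tremarctos_gracilis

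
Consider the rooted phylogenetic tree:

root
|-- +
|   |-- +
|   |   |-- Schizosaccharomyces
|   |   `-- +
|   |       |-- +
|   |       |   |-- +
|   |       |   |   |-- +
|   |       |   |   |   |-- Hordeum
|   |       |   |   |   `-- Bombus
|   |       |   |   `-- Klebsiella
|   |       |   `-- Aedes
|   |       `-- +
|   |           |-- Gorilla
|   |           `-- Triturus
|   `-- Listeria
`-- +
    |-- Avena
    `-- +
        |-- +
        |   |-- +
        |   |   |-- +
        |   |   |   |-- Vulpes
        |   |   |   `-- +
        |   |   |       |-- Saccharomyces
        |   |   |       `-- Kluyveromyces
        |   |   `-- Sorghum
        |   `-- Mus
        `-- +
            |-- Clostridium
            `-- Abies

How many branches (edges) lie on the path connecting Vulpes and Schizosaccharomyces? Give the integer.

The MRCA of Vulpes and Schizosaccharomyces is the root of the tree.
From Vulpes up to that node: 6 branches. From Schizosaccharomyces up to the same node: 3 branches. Total: 6 + 3 = 9.

9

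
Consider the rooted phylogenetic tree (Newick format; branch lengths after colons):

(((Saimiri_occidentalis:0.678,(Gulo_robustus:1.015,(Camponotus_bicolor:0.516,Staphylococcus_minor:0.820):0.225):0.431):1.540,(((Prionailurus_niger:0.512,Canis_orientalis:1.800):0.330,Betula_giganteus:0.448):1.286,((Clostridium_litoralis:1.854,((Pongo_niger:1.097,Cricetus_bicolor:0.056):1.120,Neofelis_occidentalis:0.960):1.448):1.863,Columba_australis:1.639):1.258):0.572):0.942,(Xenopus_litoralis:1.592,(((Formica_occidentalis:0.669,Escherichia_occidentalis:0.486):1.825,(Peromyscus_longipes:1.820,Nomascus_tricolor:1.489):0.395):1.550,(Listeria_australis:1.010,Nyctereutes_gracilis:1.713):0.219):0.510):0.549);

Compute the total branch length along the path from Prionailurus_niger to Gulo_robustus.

5.686

The path runs Prionailurus_niger → … → MRCA → … → Gulo_robustus; the MRCA is the node subtending ((Saimiri_occidentalis,(Gulo_robustus,(Camponotus_bicolor,Staphylococcus_minor))),(((Prionailurus_niger,Canis_orientalis),Betula_giganteus),((Clostridium_litoralis,((Pongo_niger,Cricetus_bicolor),Neofelis_occidentalis)),Columba_australis))).
Branch lengths along that path: 0.512 + 0.330 + 1.286 + 0.572 + 1.540 + 0.431 + 1.015 = 5.686.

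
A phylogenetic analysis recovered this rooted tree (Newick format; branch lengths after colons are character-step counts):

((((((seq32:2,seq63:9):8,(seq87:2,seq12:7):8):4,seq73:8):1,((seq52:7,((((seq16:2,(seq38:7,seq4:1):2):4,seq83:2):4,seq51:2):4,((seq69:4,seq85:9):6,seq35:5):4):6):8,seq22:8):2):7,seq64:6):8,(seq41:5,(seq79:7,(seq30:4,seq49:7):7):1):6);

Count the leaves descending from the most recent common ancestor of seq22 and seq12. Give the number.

15

The MRCA of seq22 and seq12 is the node subtending ((((seq32,seq63),(seq87,seq12)),seq73),((seq52,((((seq16,(seq38,seq4)),seq83),seq51),((seq69,seq85),seq35))),seq22)).
That clade contains 15 terminal taxa: seq12, seq16, seq22, seq32, seq35, seq38, seq4, seq51, seq52, seq63, seq69, seq73, seq83, seq85, seq87.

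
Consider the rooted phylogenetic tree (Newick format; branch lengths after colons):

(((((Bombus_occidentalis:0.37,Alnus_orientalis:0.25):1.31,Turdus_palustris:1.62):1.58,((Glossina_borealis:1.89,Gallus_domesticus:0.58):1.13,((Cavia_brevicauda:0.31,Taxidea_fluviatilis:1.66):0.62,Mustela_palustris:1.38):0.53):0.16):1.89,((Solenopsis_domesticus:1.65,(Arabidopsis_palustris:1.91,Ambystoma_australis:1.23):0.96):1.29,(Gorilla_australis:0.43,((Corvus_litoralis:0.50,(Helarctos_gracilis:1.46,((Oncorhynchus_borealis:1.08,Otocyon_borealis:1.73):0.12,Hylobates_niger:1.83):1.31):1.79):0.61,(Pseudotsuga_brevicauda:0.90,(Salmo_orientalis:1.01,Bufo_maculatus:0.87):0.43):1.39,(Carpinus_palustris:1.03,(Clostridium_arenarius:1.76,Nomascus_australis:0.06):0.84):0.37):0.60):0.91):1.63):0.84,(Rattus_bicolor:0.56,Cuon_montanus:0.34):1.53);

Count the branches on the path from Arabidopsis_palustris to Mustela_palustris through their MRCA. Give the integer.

The MRCA of Arabidopsis_palustris and Mustela_palustris is the node subtending ((((Bombus_occidentalis,Alnus_orientalis),Turdus_palustris),((Glossina_borealis,Gallus_domesticus),((Cavia_brevicauda,Taxidea_fluviatilis),Mustela_palustris))),((Solenopsis_domesticus,(Arabidopsis_palustris,Ambystoma_australis)),(Gorilla_australis,((Corvus_litoralis,(Helarctos_gracilis,((Oncorhynchus_borealis,Otocyon_borealis),Hylobates_niger))),(Pseudotsuga_brevicauda,(Salmo_orientalis,Bufo_maculatus)),(Carpinus_palustris,(Clostridium_arenarius,Nomascus_australis)))))).
From Arabidopsis_palustris up to that node: 4 branches. From Mustela_palustris up to the same node: 4 branches. Total: 4 + 4 = 8.

8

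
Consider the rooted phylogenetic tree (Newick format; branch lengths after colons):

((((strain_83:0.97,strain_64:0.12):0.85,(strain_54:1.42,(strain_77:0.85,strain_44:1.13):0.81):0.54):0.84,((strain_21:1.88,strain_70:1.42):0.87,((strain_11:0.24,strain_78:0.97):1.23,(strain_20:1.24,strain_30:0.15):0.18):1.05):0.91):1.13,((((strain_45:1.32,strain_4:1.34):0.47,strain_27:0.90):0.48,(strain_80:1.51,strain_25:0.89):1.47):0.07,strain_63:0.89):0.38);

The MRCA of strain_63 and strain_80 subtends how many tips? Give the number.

6

The MRCA of strain_63 and strain_80 is the node subtending ((((strain_45,strain_4),strain_27),(strain_80,strain_25)),strain_63).
That clade contains 6 terminal taxa: strain_25, strain_27, strain_4, strain_45, strain_63, strain_80.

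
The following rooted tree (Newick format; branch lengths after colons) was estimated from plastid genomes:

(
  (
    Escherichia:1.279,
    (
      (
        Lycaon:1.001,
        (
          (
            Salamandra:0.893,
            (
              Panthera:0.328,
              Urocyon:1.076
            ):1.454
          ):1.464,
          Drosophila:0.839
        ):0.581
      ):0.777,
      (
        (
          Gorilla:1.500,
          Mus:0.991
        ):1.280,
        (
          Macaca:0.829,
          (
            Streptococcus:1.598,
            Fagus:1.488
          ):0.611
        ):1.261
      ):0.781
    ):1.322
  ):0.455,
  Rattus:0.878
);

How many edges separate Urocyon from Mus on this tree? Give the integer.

The MRCA of Urocyon and Mus is the node subtending ((Lycaon,((Salamandra,(Panthera,Urocyon)),Drosophila)),((Gorilla,Mus),(Macaca,(Streptococcus,Fagus)))).
From Urocyon up to that node: 5 branches. From Mus up to the same node: 3 branches. Total: 5 + 3 = 8.

8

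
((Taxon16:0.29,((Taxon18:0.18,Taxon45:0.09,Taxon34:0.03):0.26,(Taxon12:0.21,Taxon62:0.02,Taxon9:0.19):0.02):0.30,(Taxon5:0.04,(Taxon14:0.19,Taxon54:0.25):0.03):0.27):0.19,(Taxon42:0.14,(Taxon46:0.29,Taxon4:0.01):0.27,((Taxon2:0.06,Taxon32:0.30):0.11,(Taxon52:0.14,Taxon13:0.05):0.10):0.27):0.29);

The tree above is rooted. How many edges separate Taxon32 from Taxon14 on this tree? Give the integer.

The MRCA of Taxon32 and Taxon14 is the root of the tree.
From Taxon32 up to that node: 4 branches. From Taxon14 up to the same node: 4 branches. Total: 4 + 4 = 8.

8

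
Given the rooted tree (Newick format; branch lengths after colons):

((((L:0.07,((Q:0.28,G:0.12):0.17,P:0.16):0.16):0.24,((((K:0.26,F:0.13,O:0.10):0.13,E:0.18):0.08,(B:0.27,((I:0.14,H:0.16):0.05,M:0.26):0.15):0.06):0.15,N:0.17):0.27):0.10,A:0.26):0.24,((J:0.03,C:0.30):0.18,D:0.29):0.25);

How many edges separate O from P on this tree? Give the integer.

8

The MRCA of O and P is the node subtending ((L,((Q,G),P)),((((K,F,O),E),(B,((I,H),M))),N)).
From O up to that node: 5 branches. From P up to the same node: 3 branches. Total: 5 + 3 = 8.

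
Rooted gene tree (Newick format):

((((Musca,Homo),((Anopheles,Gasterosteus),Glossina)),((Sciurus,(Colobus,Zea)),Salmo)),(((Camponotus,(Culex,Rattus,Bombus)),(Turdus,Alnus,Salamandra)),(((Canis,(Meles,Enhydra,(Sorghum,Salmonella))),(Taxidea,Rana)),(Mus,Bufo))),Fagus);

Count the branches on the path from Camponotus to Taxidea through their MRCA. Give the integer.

The MRCA of Camponotus and Taxidea is the node subtending (((Camponotus,(Culex,Rattus,Bombus)),(Turdus,Alnus,Salamandra)),(((Canis,(Meles,Enhydra,(Sorghum,Salmonella))),(Taxidea,Rana)),(Mus,Bufo))).
From Camponotus up to that node: 3 branches. From Taxidea up to the same node: 4 branches. Total: 3 + 4 = 7.

7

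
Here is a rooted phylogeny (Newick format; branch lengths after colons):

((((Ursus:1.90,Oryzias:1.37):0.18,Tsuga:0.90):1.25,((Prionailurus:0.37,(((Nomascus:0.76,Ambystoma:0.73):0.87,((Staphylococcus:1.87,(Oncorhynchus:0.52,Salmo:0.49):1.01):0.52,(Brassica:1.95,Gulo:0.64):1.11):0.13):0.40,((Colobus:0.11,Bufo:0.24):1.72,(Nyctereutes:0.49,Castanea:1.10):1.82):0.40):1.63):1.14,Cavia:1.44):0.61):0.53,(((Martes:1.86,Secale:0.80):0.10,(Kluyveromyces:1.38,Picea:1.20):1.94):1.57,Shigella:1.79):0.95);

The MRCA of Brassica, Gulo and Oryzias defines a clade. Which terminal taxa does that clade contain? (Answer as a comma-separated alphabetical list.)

Ambystoma, Brassica, Bufo, Castanea, Cavia, Colobus, Gulo, Nomascus, Nyctereutes, Oncorhynchus, Oryzias, Prionailurus, Salmo, Staphylococcus, Tsuga, Ursus

Tracing Brassica: it sits inside (Brassica,Gulo).
Tracing Gulo: it sits inside (Brassica,Gulo).
Tracing Oryzias: it sits inside (Ursus,Oryzias).
The smallest clade enclosing all 3 is (((Ursus,Oryzias),Tsuga),((Prionailurus,(((Nomascus,Ambystoma),((Staphylococcus,(Oncorhynchus,Salmo)),(Brassica,Gulo))),((Colobus,Bufo),(Nyctereutes,Castanea)))),Cavia)); the answer is its 16 terminal taxa in alphabetical order.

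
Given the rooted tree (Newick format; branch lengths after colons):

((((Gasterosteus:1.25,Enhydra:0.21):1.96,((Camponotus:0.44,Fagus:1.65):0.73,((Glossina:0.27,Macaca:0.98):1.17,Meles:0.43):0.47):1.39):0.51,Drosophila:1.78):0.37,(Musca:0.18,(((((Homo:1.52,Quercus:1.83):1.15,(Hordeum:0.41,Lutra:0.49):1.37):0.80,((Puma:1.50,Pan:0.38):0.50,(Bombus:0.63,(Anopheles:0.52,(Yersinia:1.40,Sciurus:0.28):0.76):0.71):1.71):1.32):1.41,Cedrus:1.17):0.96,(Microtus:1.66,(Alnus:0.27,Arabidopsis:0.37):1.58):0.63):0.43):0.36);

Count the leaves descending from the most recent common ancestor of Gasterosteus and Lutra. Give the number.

23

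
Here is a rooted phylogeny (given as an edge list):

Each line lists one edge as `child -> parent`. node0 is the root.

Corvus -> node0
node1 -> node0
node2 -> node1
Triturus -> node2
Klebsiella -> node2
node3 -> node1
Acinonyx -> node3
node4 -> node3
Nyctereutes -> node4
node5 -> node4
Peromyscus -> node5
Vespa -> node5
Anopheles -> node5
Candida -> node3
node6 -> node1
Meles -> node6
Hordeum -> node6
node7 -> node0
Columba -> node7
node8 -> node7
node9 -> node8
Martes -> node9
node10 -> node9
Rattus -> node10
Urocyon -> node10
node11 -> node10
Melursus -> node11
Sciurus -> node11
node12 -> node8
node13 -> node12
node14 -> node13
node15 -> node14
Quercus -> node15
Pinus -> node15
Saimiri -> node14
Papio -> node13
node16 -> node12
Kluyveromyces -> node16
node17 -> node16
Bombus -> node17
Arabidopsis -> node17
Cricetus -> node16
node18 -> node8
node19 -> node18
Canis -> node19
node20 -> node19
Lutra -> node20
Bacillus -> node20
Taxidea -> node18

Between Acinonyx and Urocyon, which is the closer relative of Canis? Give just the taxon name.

Urocyon

The MRCA of Canis and Urocyon subtends ((Martes,(Rattus,Urocyon,(Melursus,Sciurus))),((((Quercus,Pinus),Saimiri),Papio),(Kluyveromyces,(Bombus,Arabidopsis),Cricetus)),((Canis,(Lutra,Bacillus)),Taxidea)) (17 taxa).
The MRCA of Canis and Acinonyx is the root, subtending the entire tree (29 taxa).
The first is nested inside the second, so Canis shares a more recent common ancestor with Urocyon.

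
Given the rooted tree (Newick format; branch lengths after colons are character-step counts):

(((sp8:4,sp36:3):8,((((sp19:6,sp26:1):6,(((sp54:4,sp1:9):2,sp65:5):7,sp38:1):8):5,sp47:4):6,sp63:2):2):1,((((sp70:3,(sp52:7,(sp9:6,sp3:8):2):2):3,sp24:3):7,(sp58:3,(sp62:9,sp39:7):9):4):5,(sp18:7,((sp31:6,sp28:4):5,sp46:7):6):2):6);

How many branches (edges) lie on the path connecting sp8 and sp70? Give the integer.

The MRCA of sp8 and sp70 is the root of the tree.
From sp8 up to that node: 3 branches. From sp70 up to the same node: 5 branches. Total: 3 + 5 = 8.

8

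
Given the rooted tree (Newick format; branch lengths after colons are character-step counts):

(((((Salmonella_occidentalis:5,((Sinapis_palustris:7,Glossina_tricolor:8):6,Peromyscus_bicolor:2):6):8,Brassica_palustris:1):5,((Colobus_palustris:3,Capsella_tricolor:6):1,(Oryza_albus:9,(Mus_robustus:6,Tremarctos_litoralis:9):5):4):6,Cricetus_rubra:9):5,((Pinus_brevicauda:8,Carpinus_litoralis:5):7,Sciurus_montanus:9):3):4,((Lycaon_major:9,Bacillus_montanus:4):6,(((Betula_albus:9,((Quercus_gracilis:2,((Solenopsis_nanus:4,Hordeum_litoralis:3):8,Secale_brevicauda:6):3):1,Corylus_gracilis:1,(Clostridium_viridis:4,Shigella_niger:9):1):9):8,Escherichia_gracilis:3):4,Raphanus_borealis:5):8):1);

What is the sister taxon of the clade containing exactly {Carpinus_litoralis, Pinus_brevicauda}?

Sciurus_montanus

The clade containing exactly {Carpinus_litoralis, Pinus_brevicauda} attaches to the tree at the node subtending ((Pinus_brevicauda,Carpinus_litoralis),Sciurus_montanus).
The other lineage descending from that same node — the sister group — is the single tip Sciurus_montanus.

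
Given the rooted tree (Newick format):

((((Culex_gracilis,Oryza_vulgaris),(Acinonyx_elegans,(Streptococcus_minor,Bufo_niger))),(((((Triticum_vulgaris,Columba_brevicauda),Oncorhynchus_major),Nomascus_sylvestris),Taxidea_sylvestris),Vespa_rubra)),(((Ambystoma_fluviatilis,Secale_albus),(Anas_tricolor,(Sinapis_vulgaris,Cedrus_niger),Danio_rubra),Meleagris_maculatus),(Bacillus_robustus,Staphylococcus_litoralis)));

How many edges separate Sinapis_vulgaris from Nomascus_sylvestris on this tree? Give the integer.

The MRCA of Sinapis_vulgaris and Nomascus_sylvestris is the root of the tree.
From Sinapis_vulgaris up to that node: 5 branches. From Nomascus_sylvestris up to the same node: 5 branches. Total: 5 + 5 = 10.

10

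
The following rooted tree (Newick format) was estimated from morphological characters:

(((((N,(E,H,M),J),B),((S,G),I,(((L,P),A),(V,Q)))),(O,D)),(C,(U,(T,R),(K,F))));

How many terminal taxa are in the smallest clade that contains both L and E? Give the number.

14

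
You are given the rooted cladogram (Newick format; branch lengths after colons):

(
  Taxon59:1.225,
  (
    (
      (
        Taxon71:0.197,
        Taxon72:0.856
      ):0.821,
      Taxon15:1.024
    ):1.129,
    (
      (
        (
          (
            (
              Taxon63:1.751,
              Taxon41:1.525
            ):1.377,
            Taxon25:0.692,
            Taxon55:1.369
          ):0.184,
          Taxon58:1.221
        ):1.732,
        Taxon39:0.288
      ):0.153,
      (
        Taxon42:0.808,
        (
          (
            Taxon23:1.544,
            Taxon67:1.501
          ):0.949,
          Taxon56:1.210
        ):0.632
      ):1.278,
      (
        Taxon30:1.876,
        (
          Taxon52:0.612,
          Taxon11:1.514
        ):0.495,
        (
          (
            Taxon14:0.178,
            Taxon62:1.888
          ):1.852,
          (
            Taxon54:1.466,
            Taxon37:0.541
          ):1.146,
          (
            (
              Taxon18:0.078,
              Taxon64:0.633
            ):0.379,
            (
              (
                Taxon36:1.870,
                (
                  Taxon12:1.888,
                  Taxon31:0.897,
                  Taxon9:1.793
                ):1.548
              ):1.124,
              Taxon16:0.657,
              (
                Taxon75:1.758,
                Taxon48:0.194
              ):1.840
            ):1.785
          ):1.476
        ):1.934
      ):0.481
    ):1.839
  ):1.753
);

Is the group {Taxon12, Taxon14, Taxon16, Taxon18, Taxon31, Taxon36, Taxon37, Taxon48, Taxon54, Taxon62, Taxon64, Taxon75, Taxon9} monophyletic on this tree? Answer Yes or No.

Yes

The most recent common ancestor of these taxa subtends ((Taxon14,Taxon62),(Taxon54,Taxon37),((Taxon18,Taxon64),((Taxon36,(Taxon12,Taxon31,Taxon9)),Taxon16,(Taxon75,Taxon48)))).
That clade has exactly 13 tips — every listed taxon and nothing else — so the group is monophyletic.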